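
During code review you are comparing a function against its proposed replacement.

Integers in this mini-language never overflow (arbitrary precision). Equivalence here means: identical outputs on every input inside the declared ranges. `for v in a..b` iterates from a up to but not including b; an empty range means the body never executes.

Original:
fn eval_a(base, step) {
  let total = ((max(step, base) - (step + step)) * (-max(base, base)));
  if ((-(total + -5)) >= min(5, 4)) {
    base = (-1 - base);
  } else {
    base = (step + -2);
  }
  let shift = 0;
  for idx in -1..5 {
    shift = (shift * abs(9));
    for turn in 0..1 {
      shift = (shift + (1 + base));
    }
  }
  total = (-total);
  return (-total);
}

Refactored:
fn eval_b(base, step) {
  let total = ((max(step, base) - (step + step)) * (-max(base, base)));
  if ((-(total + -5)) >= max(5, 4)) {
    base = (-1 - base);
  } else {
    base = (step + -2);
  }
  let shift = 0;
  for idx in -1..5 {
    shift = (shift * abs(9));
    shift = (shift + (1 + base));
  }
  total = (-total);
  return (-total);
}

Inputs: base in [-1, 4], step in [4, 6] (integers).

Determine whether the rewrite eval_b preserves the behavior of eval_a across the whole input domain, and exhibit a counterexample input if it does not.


Equivalent. The one real change (`min(5, 4)` became `max(5, 4)`) has no effect anywhere in the declared ranges.
Sweeping the whole domain (18 inputs) finds no disagreement.
Spot check at base=2, step=4 — eval_a: total becomes 8; next ((-(total + -5)) >= min(5, 4)) evaluates to false; next base becomes 2; next shift becomes 0; next at idx=-1:; next shift becomes 0; next at turn=0:; next shift becomes 3; next at idx=0:; next shift becomes 27; next at turn=0:; next shift becomes 30; next at idx=1:; next shift becomes 270; next at turn=0:; next shift becomes 273; next at idx=2:; next shift becomes 2457; next at turn=0:; next shift becomes 2460; next at idx=3:; next shift becomes 22140; next at turn=0:; next shift becomes 22143; next at idx=4:; next shift becomes 199287; next at turn=0:; next shift becomes 199290; next total becomes -8; next final value 8. eval_b: total becomes 8; next ((-(total + -5)) >= max(5, 4)) evaluates to false; next base becomes 2; next shift becomes 0; next at idx=-1:; next shift becomes 0; next shift becomes 3; next at idx=0:; next shift becomes 27; next shift becomes 30; next at idx=1:; next shift becomes 270; next shift becomes 273; next at idx=2:; next shift becomes 2457; next shift becomes 2460; next at idx=3:; next shift becomes 22140; next shift becomes 22143; next at idx=4:; next shift becomes 199287; next shift becomes 199290; next total becomes -8; next final value 8. Both give 8.
verdict: equivalent


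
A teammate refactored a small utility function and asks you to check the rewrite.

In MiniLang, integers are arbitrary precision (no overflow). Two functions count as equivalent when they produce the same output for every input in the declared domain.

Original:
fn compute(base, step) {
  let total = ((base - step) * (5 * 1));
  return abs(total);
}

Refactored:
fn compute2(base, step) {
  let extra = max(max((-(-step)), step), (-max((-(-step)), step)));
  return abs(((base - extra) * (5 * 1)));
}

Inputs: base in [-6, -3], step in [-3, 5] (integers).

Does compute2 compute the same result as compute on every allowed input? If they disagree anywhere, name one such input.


Input base=-6, step=-3: 15 from compute versus 45 from compute2.
verdict: not equivalent; witness: base=-6, step=-3


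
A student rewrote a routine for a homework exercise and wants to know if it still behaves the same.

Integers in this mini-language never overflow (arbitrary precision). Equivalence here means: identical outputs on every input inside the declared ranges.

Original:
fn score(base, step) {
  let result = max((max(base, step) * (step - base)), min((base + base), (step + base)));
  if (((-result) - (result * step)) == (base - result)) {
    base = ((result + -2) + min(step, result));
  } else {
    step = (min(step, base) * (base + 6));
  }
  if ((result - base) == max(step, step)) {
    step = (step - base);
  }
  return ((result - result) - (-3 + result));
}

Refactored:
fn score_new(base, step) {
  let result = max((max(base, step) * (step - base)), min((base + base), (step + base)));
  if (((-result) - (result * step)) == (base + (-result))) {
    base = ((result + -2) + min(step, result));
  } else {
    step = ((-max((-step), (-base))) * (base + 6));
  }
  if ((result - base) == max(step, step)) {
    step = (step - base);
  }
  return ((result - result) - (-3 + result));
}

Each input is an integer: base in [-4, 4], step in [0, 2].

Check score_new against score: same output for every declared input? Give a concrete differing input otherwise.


Although min/max/abs usage differs, and arithmetic usage differs, 27/27 inputs agree.
verdict: equivalent


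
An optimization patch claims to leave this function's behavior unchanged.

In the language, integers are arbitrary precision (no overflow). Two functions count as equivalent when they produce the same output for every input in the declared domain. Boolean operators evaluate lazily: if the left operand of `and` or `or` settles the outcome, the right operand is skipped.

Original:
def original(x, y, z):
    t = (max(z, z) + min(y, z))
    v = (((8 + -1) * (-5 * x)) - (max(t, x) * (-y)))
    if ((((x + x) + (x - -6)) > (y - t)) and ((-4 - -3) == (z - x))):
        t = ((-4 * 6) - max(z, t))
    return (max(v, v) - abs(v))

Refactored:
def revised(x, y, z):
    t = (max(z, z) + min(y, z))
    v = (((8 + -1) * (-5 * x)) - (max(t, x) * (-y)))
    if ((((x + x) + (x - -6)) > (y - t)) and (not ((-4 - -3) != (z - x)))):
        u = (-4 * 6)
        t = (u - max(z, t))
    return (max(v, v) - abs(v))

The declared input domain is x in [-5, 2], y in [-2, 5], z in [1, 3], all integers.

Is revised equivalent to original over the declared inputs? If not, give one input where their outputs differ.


Although boolean connective usage differs; and statement counts differ; and comparison usage differs; and local variable names differ, 192/192 inputs agree.
verdict: equivalent


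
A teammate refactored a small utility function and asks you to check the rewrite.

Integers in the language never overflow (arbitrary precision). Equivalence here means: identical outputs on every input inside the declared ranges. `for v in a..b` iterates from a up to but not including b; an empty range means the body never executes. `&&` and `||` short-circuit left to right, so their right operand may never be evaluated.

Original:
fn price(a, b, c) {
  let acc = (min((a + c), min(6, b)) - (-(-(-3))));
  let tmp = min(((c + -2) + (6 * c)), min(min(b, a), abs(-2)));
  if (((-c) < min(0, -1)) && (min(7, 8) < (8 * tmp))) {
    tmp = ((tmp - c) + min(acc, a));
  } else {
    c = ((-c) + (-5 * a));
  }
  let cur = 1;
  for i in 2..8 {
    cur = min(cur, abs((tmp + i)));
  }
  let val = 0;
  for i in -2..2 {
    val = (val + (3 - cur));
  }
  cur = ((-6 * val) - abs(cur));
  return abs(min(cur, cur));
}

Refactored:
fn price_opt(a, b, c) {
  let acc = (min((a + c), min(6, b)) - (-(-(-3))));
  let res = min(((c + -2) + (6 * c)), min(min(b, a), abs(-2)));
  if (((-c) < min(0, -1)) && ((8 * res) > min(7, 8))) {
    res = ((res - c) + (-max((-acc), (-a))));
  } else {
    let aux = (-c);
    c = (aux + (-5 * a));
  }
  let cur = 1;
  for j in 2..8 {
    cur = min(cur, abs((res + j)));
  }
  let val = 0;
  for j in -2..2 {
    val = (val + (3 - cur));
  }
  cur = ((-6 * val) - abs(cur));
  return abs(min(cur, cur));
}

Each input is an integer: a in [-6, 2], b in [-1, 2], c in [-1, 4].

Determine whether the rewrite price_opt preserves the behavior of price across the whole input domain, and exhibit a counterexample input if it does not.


Side by side, the visible changes include: comparison usage differs, statement counts differ, local variable names differ, min/max/abs usage differs.
Spot check at a=-3, b=0, c=2 — price: acc becomes 2; next tmp becomes -3; next (((-c) < min(0, -1)) && (min(7, 8) < (8 * tmp))) evaluates to false; next c becomes 13; next cur becomes 1; next at i=2:; next cur becomes 1; next at i=3:; next cur becomes 0; next at i=4:; next cur becomes 0; next at i=5:; next cur becomes 0; next at i=6:; next cur becomes 0; next at i=7:; next cur becomes 0; next val becomes 0; next at i=-2:; next val becomes 3; next at i=-1:; next val becomes 6; next at i=0:; next val becomes 9; next at i=1:; next val becomes 12; next cur becomes -72; next final value 72. price_opt: acc becomes 2; next res becomes -3; next (((-c) < min(0, -1)) && ((8 * res) > min(7, 8))) evaluates to false; next aux becomes -2; next c becomes 13; next cur becomes 1; next at j=2:; next cur becomes 1; next at j=3:; next cur becomes 0; next at j=4:; next cur becomes 0; next at j=5:; next cur becomes 0; next at j=6:; next cur becomes 0; next at j=7:; next cur becomes 0; next val becomes 0; next at j=-2:; next val becomes 3; next at j=-1:; next val becomes 6; next at j=0:; next val becomes 9; next at j=1:; next val becomes 12; next cur becomes -72; next final value 72. Both give 72.
Every one of the 216 inputs gives matching results.
verdict: equivalent


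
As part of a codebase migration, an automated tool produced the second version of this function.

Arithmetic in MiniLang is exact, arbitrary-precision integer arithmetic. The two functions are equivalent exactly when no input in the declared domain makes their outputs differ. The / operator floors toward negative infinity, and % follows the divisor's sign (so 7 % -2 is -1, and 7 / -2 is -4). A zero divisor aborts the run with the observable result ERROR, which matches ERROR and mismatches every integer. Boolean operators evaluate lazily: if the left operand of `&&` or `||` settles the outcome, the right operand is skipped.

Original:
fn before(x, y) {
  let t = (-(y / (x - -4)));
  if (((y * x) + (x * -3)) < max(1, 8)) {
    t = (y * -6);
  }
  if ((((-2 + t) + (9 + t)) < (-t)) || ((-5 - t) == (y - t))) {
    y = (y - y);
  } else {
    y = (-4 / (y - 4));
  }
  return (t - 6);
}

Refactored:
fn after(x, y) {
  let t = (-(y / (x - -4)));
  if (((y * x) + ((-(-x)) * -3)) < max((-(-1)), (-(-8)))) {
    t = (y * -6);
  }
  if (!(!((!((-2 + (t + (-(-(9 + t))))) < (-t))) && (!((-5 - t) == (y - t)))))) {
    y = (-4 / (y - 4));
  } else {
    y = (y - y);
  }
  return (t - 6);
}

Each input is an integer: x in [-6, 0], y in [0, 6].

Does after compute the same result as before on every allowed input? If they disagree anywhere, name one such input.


Side by side, the visible changes include: boolean connective usage differs.
Spot check at x=-1, y=4 — before: t=-1, then (((y * x) + (x * -3)) < max(1, 8)) is true, then t=-24, then ((((-2 + t) + (9 + t)) < (-t)) || ((-5 - t) == (y - t))) is true, then y=0, then returns -30. after: t=-1, then (((y * x) + ((-(-x)) * -3)) < max((-(-1)), (-(-8)))) is true, then t=-24, then (!(!((!((-2 + (t + (-(-(9 + t))))) < (-t))) && (!((-5 - t) == (y - t)))))) is false, then y=0, then returns -30. Both give -30.
Checked all 49 inputs in the declared domain: the outputs agree on every one.
verdict: equivalent


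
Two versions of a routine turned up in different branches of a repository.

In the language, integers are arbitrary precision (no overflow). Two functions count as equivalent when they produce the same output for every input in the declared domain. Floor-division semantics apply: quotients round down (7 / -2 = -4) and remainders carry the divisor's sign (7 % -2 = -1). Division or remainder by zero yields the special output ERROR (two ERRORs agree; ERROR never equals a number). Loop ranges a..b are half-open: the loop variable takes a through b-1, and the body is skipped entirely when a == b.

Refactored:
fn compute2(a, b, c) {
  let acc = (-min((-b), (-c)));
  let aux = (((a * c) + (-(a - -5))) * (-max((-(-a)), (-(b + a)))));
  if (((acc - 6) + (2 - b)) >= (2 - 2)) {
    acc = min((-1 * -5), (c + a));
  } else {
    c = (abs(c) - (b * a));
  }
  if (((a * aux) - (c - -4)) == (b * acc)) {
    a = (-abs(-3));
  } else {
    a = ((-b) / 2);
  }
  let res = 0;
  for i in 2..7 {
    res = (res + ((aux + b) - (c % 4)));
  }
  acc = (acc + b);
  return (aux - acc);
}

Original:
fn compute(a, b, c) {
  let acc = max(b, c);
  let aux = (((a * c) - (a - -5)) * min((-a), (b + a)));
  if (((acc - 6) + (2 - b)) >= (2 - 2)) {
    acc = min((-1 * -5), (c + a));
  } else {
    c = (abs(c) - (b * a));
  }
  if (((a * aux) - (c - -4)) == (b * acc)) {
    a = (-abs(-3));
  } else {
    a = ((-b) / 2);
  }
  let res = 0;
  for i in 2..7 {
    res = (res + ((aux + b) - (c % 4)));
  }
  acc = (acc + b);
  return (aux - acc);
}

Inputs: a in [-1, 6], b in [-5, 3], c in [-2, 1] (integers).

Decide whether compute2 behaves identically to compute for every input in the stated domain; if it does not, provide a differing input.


Side by side, the visible changes include: arithmetic usage differs.
Tracing a=-1, b=-1, c=-1: compute: acc := -1 | aux := 6 | (((acc - 6) + (2 - b)) >= (2 - 2)): false | c := 0 | (((a * aux) - (c - -4)) == (b * acc)): false | a := 0 | res := 0 | iter i=2: | res := 5 | iter i=3: | res := 10 | iter i=4: | res := 15 | iter i=5: | res := 20 | iter i=6: | res := 25 | acc := -2 | result 8 | compute2: acc := -1 | aux := 6 | (((acc - 6) + (2 - b)) >= (2 - 2)): false | c := 0 | (((a * aux) - (c - -4)) == (b * acc)): false | a := 0 | res := 0 | iter i=2: | res := 5 | iter i=3: | res := 10 | iter i=4: | res := 15 | iter i=5: | res := 20 | iter i=6: | res := 25 | acc := -2 | result 8 — matching result 8.
Across all 288 domain points the two functions coincide.
verdict: equivalent


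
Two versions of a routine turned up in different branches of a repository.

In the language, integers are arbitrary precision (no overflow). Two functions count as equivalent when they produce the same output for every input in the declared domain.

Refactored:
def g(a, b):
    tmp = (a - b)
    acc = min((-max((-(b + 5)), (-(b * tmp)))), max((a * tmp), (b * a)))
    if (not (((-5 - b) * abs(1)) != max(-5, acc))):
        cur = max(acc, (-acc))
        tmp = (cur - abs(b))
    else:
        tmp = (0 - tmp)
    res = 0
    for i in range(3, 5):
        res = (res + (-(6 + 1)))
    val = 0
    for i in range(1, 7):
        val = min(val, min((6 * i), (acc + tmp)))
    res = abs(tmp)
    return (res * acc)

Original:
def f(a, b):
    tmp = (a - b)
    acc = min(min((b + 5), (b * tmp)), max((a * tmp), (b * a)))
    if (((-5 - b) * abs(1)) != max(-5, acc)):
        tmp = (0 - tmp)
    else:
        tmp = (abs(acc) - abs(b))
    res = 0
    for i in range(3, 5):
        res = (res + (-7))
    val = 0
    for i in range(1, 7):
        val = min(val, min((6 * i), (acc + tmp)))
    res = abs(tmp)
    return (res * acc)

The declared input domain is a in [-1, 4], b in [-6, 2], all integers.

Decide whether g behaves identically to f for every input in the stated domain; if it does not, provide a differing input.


The two are interchangeable: constant usage differs, local variable names differ, boolean connective usage differs, arithmetic usage differs, min/max/abs usage differs, statement counts differ, and every declared input agrees.
Tracing a=1, b=-1: f: tmp=2, then acc=-2, then (((-5 - b) * abs(1)) != max(-5, acc)) is true, then tmp=-2, then res=0, then (i=3), then res=-7, then (i=4), then res=-14, then val=0, then (i=1), then val=-4, then (i=2), then val=-4, then (i=3), then val=-4, then (i=4), then val=-4, then (i=5), then val=-4, then (i=6), then val=-4, then res=2, then returns -4 | g: tmp=2, then acc=-2, then (not (((-5 - b) * abs(1)) != max(-5, acc))) is false, then tmp=-2, then res=0, then (i=3), then res=-7, then (i=4), then res=-14, then val=0, then (i=1), then val=-4, then (i=2), then val=-4, then (i=3), then val=-4, then (i=4), then val=-4, then (i=5), then val=-4, then (i=6), then val=-4, then res=2, then returns -4 — matching result -4.
Across all 54 domain points the two functions coincide.
verdict: equivalent


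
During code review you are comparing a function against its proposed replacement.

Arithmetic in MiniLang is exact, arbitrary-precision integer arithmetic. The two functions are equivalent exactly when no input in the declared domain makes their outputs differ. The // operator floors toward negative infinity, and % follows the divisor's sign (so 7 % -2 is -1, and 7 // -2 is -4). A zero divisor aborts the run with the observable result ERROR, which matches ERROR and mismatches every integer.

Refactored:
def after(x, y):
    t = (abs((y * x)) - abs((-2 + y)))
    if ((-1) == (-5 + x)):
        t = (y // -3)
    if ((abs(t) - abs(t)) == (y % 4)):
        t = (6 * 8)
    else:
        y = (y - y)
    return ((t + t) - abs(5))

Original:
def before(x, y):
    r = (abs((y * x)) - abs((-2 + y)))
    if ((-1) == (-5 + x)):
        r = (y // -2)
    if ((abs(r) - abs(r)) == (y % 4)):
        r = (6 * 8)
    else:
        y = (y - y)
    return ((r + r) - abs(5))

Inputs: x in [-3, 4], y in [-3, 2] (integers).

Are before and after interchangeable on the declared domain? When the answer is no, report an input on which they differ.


There is a counterexample at x=4, y=-2: -3 on one side, -5 on the other.
before: r becomes 4; next ((-1) == (-5 + x)) evaluates to true; next r becomes 1; next ((abs(r) - abs(r)) == (y % 4)) evaluates to false; next y becomes 0; next final value -3
after: t becomes 4; next ((-1) == (-5 + x)) evaluates to true; next t becomes 0; next ((abs(t) - abs(t)) == (y % 4)) evaluates to false; next y becomes 0; next final value -5
verdict: not equivalent; witness: x=4, y=-2


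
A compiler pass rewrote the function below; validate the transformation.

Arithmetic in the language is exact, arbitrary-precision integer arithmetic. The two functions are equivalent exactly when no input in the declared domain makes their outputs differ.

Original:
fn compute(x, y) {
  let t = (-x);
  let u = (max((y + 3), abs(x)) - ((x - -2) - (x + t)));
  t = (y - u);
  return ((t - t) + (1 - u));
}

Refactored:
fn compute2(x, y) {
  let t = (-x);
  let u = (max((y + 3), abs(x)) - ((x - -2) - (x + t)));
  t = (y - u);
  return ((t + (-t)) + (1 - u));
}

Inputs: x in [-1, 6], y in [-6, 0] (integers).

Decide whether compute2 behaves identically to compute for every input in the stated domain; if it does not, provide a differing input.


The two are interchangeable: arithmetic usage differs, and every declared input agrees.
Spot check at x=3, y=-1 — compute: t=-3, then u=-2, then t=1, then returns 3. compute2: t=-3, then u=-2, then t=1, then returns 3. Both give 3.
Sweeping the whole domain (56 inputs) finds no disagreement.
verdict: equivalent


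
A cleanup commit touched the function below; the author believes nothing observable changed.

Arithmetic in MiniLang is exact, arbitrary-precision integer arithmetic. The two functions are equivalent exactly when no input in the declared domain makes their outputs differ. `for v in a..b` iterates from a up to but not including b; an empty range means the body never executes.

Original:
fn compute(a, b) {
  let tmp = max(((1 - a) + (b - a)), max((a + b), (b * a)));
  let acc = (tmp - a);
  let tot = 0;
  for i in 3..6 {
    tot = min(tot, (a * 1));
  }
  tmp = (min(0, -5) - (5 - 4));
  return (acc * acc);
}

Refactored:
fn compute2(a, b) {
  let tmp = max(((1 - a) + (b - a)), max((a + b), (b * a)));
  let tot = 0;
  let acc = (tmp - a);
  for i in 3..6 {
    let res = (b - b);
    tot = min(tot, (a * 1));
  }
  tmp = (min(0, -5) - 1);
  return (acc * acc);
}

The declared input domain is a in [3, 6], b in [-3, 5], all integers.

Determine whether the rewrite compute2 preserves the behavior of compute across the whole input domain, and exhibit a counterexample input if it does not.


Equivalent — the differences include statement counts differ; and constant usage differs; and local variable names differ, yet no declared input distinguishes the two.
One worked example (a=4, b=-3) — compute: tmp becomes 1; next acc becomes -3; next tot becomes 0; next at i=3:; next tot becomes 0; next at i=4:; next tot becomes 0; next at i=5:; next tot becomes 0; next tmp becomes -6; next final value 9; compute2: tmp becomes 1; next tot becomes 0; next acc becomes -3; next at i=3:; next res becomes 0; next tot becomes 0; next at i=4:; next res becomes 0; next tot becomes 0; next at i=5:; next res becomes 0; next tot becomes 0; next tmp becomes -6; next final value 9; agreement on 9.
Across all 36 domain points the two functions coincide.
verdict: equivalent


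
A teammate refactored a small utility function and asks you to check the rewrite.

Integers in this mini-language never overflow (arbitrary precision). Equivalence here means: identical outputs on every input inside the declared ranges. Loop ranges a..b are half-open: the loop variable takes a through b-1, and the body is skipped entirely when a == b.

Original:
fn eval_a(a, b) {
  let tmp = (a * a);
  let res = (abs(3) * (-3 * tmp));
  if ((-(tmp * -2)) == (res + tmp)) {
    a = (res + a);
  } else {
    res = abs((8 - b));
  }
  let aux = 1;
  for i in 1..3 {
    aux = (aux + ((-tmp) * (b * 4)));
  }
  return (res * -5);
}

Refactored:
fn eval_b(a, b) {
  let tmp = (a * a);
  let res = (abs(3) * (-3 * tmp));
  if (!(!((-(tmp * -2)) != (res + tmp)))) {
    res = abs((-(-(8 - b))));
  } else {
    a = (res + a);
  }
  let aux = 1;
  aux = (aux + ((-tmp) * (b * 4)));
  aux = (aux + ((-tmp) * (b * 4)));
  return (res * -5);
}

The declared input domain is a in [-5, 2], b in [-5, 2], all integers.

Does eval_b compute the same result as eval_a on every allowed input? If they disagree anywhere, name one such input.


Differences: local variable names differ; also boolean connective usage differs; also arithmetic usage differs; also comparison usage differs; also loop structure differs; also constant usage differs — yet all 64 inputs agree.
verdict: equivalent


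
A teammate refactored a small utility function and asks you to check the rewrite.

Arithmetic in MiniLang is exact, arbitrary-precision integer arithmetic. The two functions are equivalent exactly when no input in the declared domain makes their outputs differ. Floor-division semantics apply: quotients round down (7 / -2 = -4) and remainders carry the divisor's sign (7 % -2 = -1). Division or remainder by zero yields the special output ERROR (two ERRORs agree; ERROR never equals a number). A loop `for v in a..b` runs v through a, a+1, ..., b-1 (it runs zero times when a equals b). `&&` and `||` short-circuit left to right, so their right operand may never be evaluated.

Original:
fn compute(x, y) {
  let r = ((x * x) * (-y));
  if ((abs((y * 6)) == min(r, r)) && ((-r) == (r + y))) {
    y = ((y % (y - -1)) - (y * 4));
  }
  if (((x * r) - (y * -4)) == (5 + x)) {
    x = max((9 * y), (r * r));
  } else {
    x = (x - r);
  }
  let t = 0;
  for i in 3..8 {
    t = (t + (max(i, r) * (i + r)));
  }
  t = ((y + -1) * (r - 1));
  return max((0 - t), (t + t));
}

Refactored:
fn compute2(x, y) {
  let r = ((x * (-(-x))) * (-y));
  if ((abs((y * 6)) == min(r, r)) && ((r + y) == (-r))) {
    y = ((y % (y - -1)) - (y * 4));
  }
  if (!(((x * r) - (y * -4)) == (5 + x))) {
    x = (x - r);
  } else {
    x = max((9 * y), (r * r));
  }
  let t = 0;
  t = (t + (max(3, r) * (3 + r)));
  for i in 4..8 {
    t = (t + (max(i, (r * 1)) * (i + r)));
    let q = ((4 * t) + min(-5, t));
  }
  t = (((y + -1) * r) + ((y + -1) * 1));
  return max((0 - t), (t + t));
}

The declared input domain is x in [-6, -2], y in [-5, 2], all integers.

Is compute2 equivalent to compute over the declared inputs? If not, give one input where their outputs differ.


Not equivalent: x=-6, y=-5 separates them (1074 vs 1086).
compute: r = 180; ((abs((y * 6)) == min(r, r)) && ((-r) == (r + y))) -> false; (((x * r) - (y * -4)) == (5 + x)) -> false; x = -186; t = 0; [i=3]; t = 32940; [i=4]; t = 66060; [i=5]; t = 99360; [i=6]; t = 132840; [i=7]; t = 166500; t = -1074; return 1074
compute2: r = 180; ((abs((y * 6)) == min(r, r)) && ((r + y) == (-r))) -> false; (!(((x * r) - (y * -4)) == (5 + x))) -> true; x = -186; t = 0; t = 32940; [i=4]; t = 66060; q = 264235; [i=5]; t = 99360; q = 397435; [i=6]; t = 132840; q = 531355; [i=7]; t = 166500; q = 665995; t = -1086; return 1086
verdict: not equivalent; witness: x=-6, y=-5


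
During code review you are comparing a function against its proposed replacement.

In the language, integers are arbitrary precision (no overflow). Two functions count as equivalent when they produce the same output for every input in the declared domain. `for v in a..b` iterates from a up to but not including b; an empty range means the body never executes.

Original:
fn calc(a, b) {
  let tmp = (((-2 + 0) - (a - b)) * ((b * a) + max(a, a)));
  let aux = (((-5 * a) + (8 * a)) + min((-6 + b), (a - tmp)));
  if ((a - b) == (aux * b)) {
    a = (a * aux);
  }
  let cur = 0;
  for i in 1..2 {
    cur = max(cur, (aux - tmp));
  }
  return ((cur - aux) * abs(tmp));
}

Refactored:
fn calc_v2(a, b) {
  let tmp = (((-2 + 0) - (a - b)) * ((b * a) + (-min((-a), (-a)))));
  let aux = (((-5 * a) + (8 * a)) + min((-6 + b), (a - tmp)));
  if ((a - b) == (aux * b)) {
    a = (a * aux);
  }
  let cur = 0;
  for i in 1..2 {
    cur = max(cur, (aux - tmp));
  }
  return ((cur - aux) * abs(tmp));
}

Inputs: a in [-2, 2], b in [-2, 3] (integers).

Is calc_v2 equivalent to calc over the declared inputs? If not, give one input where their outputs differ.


Side by side, the visible changes include: min/max/abs usage differs.
Spot check at a=-2, b=2 — calc: tmp = -12; aux = -10; ((a - b) == (aux * b)) -> false; cur = 0; [i=1]; cur = 2; return 144. calc_v2: tmp = -12; aux = -10; ((a - b) == (aux * b)) -> false; cur = 0; [i=1]; cur = 2; return 144. Both give 144.
Across all 30 domain points the two functions coincide.
verdict: equivalent


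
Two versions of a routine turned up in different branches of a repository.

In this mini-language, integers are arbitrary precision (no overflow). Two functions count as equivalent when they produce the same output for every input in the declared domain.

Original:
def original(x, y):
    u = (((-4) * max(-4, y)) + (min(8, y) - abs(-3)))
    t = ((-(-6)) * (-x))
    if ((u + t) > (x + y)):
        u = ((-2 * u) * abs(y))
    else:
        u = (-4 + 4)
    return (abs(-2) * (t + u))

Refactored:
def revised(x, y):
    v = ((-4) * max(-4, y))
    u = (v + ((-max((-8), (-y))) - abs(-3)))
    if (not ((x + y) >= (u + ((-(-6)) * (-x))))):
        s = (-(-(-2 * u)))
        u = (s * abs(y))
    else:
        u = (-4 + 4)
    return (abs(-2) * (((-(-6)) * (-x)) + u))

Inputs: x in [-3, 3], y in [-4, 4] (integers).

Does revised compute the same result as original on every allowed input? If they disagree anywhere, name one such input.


Although arithmetic usage differs, plus constant usage differs, plus comparison usage differs, plus boolean connective usage differs, plus local variable names differ, plus statement counts differ, plus min/max/abs usage differs, 63/63 inputs agree.
verdict: equivalent


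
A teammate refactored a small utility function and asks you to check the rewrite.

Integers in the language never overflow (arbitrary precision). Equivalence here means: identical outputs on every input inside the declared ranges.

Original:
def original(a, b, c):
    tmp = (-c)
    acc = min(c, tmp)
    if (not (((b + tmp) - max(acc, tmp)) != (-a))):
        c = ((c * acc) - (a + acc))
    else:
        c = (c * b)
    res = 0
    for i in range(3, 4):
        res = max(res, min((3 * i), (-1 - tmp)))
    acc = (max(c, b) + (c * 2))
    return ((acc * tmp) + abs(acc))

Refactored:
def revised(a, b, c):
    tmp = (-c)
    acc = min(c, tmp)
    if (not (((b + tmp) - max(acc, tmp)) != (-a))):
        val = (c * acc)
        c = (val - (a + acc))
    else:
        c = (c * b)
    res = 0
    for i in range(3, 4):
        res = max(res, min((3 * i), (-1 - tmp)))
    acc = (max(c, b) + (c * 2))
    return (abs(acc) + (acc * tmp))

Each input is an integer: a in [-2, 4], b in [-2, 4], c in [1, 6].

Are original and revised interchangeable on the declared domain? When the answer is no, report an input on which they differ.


Although statement counts differ, local variable names differ, 294/294 inputs agree.
verdict: equivalent


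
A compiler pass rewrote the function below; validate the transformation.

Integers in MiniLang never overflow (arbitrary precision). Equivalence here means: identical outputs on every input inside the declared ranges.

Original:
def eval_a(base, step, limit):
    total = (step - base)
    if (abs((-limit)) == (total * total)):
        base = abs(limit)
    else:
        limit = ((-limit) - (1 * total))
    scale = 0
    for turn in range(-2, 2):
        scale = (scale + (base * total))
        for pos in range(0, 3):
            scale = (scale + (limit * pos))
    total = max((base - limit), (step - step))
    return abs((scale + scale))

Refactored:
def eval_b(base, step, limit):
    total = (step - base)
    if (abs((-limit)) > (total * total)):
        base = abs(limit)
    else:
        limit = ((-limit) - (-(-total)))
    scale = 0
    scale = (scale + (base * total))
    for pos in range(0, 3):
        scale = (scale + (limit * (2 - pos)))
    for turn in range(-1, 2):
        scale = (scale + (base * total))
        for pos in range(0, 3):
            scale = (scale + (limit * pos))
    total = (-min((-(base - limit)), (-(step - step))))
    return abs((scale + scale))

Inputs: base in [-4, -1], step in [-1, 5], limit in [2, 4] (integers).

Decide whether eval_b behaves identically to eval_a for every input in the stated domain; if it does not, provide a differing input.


There is a counterexample at base=-3, step=-1, limit=4: 160 on one side, 192 on the other.
eval_a: total becomes 2; next (abs((-limit)) == (total * total)) evaluates to true; next base becomes 4; next scale becomes 0; next at turn=-2:; next scale becomes 8; next at pos=0:; next scale becomes 8; next at pos=1:; next scale becomes 12; next at pos=2:; next scale becomes 20; next at turn=-1:; next scale becomes 28; next at pos=0:; next scale becomes 28; next at pos=1:; next scale becomes 32; next at pos=2:; next scale becomes 40; next at turn=0:; next scale becomes 48; next at pos=0:; next scale becomes 48; next at pos=1:; next scale becomes 52; next at pos=2:; next scale becomes 60; next at turn=1:; next scale becomes 68; next at pos=0:; next scale becomes 68; next at pos=1:; next scale becomes 72; next at pos=2:; next scale becomes 80; next total becomes 0; next final value 160
eval_b: total becomes 2; next (abs((-limit)) > (total * total)) evaluates to false; next limit becomes -6; next scale becomes 0; next scale becomes -6; next at pos=0:; next scale becomes -18; next at pos=1:; next scale becomes -24; next at pos=2:; next scale becomes -24; next at turn=-1:; next scale becomes -30; next at pos=0:; next scale becomes -30; next at pos=1:; next scale becomes -36; next at pos=2:; next scale becomes -48; next at turn=0:; next scale becomes -54; next at pos=0:; next scale becomes -54; next at pos=1:; next scale becomes -60; next at pos=2:; next scale becomes -72; next at turn=1:; next scale becomes -78; next at pos=0:; next scale becomes -78; next at pos=1:; next scale becomes -84; next at pos=2:; next scale becomes -96; next total becomes 3; next final value 192
verdict: not equivalent; witness: base=-3, step=-1, limit=4


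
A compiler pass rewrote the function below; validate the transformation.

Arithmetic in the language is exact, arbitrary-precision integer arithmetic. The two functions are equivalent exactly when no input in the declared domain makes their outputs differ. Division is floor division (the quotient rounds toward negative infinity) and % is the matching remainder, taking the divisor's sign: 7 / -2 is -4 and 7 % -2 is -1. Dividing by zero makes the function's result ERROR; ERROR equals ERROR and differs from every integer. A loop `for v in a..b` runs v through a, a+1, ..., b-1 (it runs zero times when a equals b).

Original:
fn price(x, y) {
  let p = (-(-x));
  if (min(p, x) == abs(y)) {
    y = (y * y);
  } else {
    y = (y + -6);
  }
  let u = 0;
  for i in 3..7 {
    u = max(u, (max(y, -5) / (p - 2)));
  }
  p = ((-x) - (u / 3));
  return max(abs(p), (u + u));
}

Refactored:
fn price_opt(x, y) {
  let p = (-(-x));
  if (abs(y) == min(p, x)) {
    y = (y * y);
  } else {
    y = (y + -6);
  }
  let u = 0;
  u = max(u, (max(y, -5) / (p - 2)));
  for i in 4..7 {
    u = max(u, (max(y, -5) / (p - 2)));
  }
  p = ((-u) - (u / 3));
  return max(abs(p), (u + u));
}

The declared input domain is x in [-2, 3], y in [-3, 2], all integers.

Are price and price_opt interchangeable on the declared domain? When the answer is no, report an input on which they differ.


Try x=1, y=-1.
price: p = 1; (min(p, x) == abs(y)) -> true; y = 1; u = 0; [i=3]; u = 0; [i=4]; u = 0; [i=5]; u = 0; [i=6]; u = 0; p = -1; return 1
price_opt: p = 1; (abs(y) == min(p, x)) -> true; y = 1; u = 0; u = 0; [i=4]; u = 0; [i=5]; u = 0; [i=6]; u = 0; p = 0; return 0
1 != 0, so the rewrite changes behavior.
verdict: not equivalent; witness: x=1, y=-1


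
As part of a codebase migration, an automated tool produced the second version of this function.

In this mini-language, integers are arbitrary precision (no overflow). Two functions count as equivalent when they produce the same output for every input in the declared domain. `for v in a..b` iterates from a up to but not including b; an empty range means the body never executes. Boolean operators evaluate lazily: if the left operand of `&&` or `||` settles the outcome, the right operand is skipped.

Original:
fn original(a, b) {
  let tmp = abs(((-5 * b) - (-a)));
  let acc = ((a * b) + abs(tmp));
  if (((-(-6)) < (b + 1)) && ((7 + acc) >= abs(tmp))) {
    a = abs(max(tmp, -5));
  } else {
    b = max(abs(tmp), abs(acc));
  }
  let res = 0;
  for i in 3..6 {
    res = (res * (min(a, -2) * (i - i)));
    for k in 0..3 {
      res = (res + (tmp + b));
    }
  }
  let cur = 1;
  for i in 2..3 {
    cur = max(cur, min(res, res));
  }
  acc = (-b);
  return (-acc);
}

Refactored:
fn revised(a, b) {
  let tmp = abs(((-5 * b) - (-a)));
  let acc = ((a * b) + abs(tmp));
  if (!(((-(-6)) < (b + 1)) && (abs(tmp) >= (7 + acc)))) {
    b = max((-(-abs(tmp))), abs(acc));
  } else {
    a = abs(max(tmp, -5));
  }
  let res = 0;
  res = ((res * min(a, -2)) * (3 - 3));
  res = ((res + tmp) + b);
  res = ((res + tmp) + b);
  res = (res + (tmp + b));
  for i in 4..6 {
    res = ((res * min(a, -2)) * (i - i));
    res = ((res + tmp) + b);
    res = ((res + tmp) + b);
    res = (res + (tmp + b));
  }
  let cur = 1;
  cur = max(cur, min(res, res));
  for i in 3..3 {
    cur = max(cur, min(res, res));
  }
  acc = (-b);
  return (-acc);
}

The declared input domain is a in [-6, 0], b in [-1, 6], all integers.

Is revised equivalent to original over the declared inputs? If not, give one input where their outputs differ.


Not equivalent: a=-6, b=6 separates them (36 vs 6).
original: tmp = 36; acc = 0; (((-(-6)) < (b + 1)) && ((7 + acc) >= abs(tmp))) -> false; b = 36; res = 0; [i=3]; res = 0; [k=0]; res = 72; [k=1]; res = 144; [k=2]; res = 216; [i=4]; res = 0; [k=0]; res = 72; [k=1]; res = 144; [k=2]; res = 216; [i=5]; res = 0; [k=0]; res = 72; [k=1]; res = 144; [k=2]; res = 216; cur = 1; [i=2]; cur = 216; acc = -36; return 36
revised: tmp = 36; acc = 0; (!(((-(-6)) < (b + 1)) && (abs(tmp) >= (7 + acc)))) -> false; a = 36; res = 0; res = 0; res = 42; res = 84; res = 126; [i=4]; res = 0; res = 42; res = 84; res = 126; [i=5]; res = 0; res = 42; res = 84; res = 126; cur = 1; cur = 126; the i loop: no iterations; acc = -6; return 6
verdict: not equivalent; witness: a=-6, b=6


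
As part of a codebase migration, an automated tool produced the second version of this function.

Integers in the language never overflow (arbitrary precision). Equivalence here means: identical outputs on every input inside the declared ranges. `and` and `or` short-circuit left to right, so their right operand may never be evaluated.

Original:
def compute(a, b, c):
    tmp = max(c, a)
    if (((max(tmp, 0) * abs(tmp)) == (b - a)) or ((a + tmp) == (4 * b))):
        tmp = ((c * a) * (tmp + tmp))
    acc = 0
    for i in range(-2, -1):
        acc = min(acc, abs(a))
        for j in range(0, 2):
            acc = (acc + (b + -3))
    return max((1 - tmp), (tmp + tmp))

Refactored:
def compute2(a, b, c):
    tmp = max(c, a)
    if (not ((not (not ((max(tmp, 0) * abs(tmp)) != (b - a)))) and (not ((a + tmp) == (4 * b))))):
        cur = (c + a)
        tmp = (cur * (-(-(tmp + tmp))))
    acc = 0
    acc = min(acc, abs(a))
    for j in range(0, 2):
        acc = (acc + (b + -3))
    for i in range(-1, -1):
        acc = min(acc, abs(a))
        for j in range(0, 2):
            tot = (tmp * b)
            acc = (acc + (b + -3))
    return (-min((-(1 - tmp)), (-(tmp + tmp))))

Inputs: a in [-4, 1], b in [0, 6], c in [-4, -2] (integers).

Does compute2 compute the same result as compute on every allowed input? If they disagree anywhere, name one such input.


Input a=1, b=2, c=-4: 9 from compute versus 7 from compute2.
verdict: not equivalent; witness: a=1, b=2, c=-4


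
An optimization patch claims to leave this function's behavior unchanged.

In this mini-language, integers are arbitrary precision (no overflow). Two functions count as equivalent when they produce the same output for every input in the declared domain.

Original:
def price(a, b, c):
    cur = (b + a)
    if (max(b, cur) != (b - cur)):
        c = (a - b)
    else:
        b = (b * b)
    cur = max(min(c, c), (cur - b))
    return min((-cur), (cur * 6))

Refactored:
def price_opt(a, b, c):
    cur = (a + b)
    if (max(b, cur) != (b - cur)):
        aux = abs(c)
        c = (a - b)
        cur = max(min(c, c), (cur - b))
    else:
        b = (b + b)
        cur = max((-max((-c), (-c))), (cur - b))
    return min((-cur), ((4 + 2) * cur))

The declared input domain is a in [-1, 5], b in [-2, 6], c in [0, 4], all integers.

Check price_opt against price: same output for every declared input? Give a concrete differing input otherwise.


The rewrite breaks on a=1, b=-2, c=0, where the results are 0 and -3.
price: cur becomes -1; next (max(b, cur) != (b - cur)) evaluates to false; next b becomes 4; next cur becomes 0; next final value 0
price_opt: cur becomes -1; next (max(b, cur) != (b - cur)) evaluates to false; next b becomes -4; next cur becomes 3; next final value -3
verdict: not equivalent; witness: a=1, b=-2, c=0


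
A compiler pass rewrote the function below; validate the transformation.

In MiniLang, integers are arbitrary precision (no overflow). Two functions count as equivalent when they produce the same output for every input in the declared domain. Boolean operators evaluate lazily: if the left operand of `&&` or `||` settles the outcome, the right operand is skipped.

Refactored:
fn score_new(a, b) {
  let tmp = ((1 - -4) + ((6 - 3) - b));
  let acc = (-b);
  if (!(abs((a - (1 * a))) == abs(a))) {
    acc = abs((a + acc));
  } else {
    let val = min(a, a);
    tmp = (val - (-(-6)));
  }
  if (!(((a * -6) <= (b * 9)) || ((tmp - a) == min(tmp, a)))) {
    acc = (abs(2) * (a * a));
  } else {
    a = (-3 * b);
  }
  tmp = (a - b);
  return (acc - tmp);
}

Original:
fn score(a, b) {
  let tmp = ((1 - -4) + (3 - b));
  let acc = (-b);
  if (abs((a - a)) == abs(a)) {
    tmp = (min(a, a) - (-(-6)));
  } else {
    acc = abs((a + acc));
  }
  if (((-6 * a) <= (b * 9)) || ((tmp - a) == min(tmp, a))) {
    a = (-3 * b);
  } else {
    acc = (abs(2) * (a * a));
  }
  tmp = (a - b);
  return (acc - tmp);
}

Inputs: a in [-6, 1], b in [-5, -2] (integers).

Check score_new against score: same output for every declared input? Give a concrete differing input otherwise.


Equivalent — the differences include boolean connective usage differs, local variable names differ, constant usage differs, statement counts differ, arithmetic usage differs, yet no declared input distinguishes the two.
Spot check at a=-6, b=-5 — score: tmp becomes 13; next acc becomes 5; next (abs((a - a)) == abs(a)) evaluates to false; next acc becomes 1; next (((-6 * a) <= (b * 9)) || ((tmp - a) == min(tmp, a))) evaluates to false; next acc becomes 72; next tmp becomes -1; next final value 73. score_new: tmp becomes 13; next acc becomes 5; next (!(abs((a - (1 * a))) == abs(a))) evaluates to true; next acc becomes 1; next (!(((a * -6) <= (b * 9)) || ((tmp - a) == min(tmp, a)))) evaluates to true; next acc becomes 72; next tmp becomes -1; next final value 73. Both give 73.
Sweeping the whole domain (32 inputs) finds no disagreement.
verdict: equivalent
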